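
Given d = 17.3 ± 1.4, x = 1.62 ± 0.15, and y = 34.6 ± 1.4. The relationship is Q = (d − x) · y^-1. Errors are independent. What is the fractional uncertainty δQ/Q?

Let u = d − x = 15.7. δu = √(δd² + δx²) = √(1.96 + 0.0225) = 1.41, so δu/u = 0.0898.
Q is then a monomial in u, y:
δQ/Q = √((δu/u)² + (-1·δy/y)²) = √(0.00806 + 0.00164) = 0.0985

0.0985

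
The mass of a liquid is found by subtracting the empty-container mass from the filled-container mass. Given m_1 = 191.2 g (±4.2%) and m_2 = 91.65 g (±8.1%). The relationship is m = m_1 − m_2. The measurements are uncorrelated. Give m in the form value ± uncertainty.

99.55 ± 10.9 g

Sums and differences: (δm)² = Σ (cᵢ δxᵢ)².
  (δm_1)² = 64.5;  (δm_2)² = 55.1
δm = √(120) = 10.9 g
m = 99.55 g.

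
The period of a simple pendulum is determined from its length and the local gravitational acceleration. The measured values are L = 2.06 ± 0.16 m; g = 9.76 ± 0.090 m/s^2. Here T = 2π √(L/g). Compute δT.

0.113 s

T is a product of powers, so relative uncertainties combine in quadrature:
  (½·δL/L)² = (0.5×0.0777)² = 0.00151;  (−½·δg/g)² = (-0.5×0.00922)² = 2.13e-05
δT/T = √(0.00153) = 0.0391
T = 2.89 s, so δT = 0.0391 × 2.89 = 0.113 s.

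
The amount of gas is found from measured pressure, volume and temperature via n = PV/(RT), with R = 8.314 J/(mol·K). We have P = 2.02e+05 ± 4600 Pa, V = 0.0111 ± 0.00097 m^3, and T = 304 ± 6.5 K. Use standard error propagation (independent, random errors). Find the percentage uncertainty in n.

9.28%

For a monomial n ∝ P, V, T^-1, fractional errors add in quadrature:
  (1·δP/P)² = (1×0.0228)² = 0.000519;  (1·δV/V)² = (1×0.0874)² = 0.00764;  (-1·δT/T)² = (-1×0.0214)² = 0.000457
δn/n = √(0.00861) = 0.0928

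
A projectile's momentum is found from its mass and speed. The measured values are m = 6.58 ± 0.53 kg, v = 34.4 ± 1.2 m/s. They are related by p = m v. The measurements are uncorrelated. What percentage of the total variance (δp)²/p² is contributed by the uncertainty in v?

(δp/p)² = (1·δm/m)² + (1·δv/v)²
  m term: (1×0.0805)² = 0.00649
  v term: (1×0.0349)² = 0.00122
Total = 0.00770. Share from v = 0.00122/0.00770 = 0.158.

15.8%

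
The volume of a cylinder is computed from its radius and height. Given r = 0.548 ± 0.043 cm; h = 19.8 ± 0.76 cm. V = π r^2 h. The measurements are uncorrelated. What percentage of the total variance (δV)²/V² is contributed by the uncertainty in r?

94.4%

(δV/V)² = (2·δr/r)² + (1·δh/h)²
  r term: (2×0.0785)² = 0.0246
  h term: (1×0.0384)² = 0.00147
Total = 0.0261. Share from r = 0.0246/0.0261 = 0.944.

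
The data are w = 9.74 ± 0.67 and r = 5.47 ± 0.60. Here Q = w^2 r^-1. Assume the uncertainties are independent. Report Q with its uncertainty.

Relative error in a monomial: (δQ/Q)² = Σ (nᵢ · δxᵢ/xᵢ)².
  (2·δw/w)² = (2×0.0688)² = 0.0189;  (-1·δr/r)² = (-1×0.110)² = 0.0120
δQ/Q = √(0.0310) = 0.176
Q = 17.3, so δQ = 0.176 × 17.3 = 3.05.

17.3 ± 3.05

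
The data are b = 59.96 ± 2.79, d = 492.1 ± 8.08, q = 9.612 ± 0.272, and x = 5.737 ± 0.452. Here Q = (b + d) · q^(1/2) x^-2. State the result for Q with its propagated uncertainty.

52.00 ± 8.27

Let u = b + d = 552.1. δu = √(δb² + δd²) = √(7.78 + 65.3) = 8.55, so δu/u = 0.0155.
Q is then a monomial in u, q, x:
δQ/Q = √((δu/u)² + (½·δq/q)² + (-2·δx/x)²) = √(0.000240 + 0.000200 + 0.0248) = 0.159
Q = 52.00, so δQ = 0.159 × 52.00 = 8.27.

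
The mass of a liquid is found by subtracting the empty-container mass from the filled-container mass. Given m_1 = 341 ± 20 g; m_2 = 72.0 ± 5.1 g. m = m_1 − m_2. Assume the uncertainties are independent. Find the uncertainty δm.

20.6 g

Sums and differences: (δm)² = Σ (cᵢ δxᵢ)².
  (δm_1)² = 400;  (δm_2)² = 26.0
δm = √(426) = 20.6 g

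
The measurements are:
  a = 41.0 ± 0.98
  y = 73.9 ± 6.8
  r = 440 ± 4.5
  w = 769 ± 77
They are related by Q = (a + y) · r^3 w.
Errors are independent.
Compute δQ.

Let u = a + y = 115. δu = √(δa² + δy²) = √(0.960 + 46.2) = 6.87, so δu/u = 0.0598.
Q is then a monomial in u, r, w:
δQ/Q = √((δu/u)² + (3·δr/r)² + (1·δw/w)²) = √(0.00358 + 0.000941 + 0.0100) = 0.121
Q = 7.53e+12, so δQ = 0.121 × 7.53e+12 = 9.08e+11.

9.08e+11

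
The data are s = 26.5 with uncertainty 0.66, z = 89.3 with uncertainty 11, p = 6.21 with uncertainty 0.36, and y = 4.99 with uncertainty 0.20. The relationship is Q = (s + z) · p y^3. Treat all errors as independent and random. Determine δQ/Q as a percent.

16.4%

Let u = s + z = 116. δu = √(δs² + δz²) = √(0.436 + 121) = 11.0, so δu/u = 0.0952.
Q is then a monomial in u, p, y:
δQ/Q = √((δu/u)² + (1·δp/p)² + (3·δy/y)²) = √(0.00906 + 0.00336 + 0.0145) = 0.164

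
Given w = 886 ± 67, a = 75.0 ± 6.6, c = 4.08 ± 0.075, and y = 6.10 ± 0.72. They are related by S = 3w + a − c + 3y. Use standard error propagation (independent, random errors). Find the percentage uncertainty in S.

7.32%

Sums and differences: (δS)² = Σ (cᵢ δxᵢ)².
  (3·δw)² = 40400;  (δa)² = 43.6;  (δc)² = 0.00562;  (3·δy)² = 4.67
δS = √(40400) = 201
S = 2750, so δS/S = 201/2750 = 0.0732.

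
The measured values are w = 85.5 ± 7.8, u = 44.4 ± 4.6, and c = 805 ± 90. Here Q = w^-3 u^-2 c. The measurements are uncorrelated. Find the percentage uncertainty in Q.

36.1%

Q is a product of powers, so relative uncertainties combine in quadrature:
  (-3·δw/w)² = (-3×0.0912)² = 0.0749;  (-2·δu/u)² = (-2×0.104)² = 0.0429;  (1·δc/c)² = (1×0.112)² = 0.0125
δQ/Q = √(0.130) = 0.361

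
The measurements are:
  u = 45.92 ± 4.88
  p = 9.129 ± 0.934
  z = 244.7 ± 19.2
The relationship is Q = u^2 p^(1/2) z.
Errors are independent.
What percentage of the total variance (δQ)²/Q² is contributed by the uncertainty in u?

(δQ/Q)² = (2·δu/u)² + (½·δp/p)² + (1·δz/z)²
  u term: (2×0.106)² = 0.0452
  p term: (0.5×0.102)² = 0.00262
  z term: (1×0.0785)² = 0.00616
Total = 0.0539. Share from u = 0.0452/0.0539 = 0.837.

83.7%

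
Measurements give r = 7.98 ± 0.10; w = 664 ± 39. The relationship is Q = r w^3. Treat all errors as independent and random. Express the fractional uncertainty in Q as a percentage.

17.7%

Since Q is a product/quotient, work with relative uncertainties:
  (1·δr/r)² = (1×0.0125)² = 0.000157;  (3·δw/w)² = (3×0.0587)² = 0.0310
δQ/Q = √(0.0312) = 0.177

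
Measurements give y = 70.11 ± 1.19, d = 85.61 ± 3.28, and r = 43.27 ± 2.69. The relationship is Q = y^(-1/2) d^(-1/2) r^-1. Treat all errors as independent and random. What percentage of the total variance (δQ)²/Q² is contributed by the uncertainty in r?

(δQ/Q)² = (−½·δy/y)² + (−½·δd/d)² + (-1·δr/r)²
  y term: (-0.5×0.0170)² = 7.2e-05
  d term: (-0.5×0.0383)² = 0.000367
  r term: (-1×0.0622)² = 0.00386
Total = 0.00430. Share from r = 0.00386/0.00430 = 0.898.

89.8%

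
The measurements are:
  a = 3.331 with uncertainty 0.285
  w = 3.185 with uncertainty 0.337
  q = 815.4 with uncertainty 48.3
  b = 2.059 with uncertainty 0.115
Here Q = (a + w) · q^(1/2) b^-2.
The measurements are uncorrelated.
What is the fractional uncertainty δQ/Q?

Let u = a + w = 6.516. δu = √(δa² + δw²) = √(0.0812 + 0.114) = 0.441, so δu/u = 0.0677.
Q is then a monomial in u, q, b:
δQ/Q = √((δu/u)² + (½·δq/q)² + (-2·δb/b)²) = √(0.00459 + 0.000877 + 0.0125) = 0.134

0.134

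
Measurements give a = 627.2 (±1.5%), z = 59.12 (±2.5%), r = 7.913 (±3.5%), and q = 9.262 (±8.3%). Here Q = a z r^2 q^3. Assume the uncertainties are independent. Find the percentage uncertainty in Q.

26.0%

Relative error in a monomial: (δQ/Q)² = Σ (nᵢ · δxᵢ/xᵢ)².
  (1·δa/a)² = (1×0.0150)² = 0.000225;  (1·δz/z)² = (1×0.0250)² = 0.000625;  (2·δr/r)² = (2×0.0350)² = 0.00490;  (3·δq/q)² = (3×0.0830)² = 0.0620
δQ/Q = √(0.0678) = 0.260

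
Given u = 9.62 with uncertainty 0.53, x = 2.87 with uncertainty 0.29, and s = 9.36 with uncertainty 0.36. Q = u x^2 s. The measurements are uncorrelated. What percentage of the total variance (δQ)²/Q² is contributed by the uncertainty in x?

90.0%

(δQ/Q)² = (1·δu/u)² + (2·δx/x)² + (1·δs/s)²
  u term: (1×0.0551)² = 0.00304
  x term: (2×0.101)² = 0.0408
  s term: (1×0.0385)² = 0.00148
Total = 0.0454. Share from x = 0.0408/0.0454 = 0.900.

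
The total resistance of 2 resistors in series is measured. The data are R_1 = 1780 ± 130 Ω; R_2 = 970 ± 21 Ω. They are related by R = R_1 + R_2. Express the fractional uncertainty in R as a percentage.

4.79%

R is a linear combination, so absolute uncertainties add in quadrature:
  (δR_1)² = 16900;  (δR_2)² = 441
δR = √(17300) = 132 Ω
R = 2750 Ω, so δR/R = 132/2750 = 0.0479.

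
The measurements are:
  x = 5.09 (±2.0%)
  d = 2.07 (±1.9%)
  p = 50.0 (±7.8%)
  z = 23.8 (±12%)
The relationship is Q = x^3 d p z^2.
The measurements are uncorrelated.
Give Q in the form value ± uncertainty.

Since Q is a product/quotient, work with relative uncertainties:
  (3·δx/x)² = (3×0.0200)² = 0.00360;  (1·δd/d)² = (1×0.0190)² = 0.000361;  (1·δp/p)² = (1×0.0780)² = 0.00608;  (2·δz/z)² = (2×0.120)² = 0.0576
δQ/Q = √(0.0676) = 0.260
Q = 7.73e+06, so δQ = 0.260 × 7.73e+06 = 2.01e+06.

(7.73 ± 2.01) × 10^6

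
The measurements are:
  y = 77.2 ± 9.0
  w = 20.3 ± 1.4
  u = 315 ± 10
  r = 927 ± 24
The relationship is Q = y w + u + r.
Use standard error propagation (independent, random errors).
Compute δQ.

Let p = y·w = 1570. δp/p = √((1·δy/y)² + (1·δw/w)²) = √(0.0136 + 0.00476) = 0.135, so δp = 212.
Q = p + u + r: δQ = √(δp² + δu² + δr²) = √(45100 + 100 + 576) = 214

214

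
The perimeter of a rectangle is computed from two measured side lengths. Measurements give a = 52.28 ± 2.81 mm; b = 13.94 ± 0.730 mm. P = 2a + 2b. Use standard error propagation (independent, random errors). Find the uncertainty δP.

5.81 mm

Sums and differences: (δP)² = Σ (cᵢ δxᵢ)².
  (2·δa)² = 31.6;  (2·δb)² = 2.13
δP = √(33.7) = 5.81 mm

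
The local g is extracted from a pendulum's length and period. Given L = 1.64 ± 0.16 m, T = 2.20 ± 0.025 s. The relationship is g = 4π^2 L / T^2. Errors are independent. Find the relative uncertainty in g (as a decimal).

0.100

g is a product of powers, so relative uncertainties combine in quadrature:
  (1·δL/L)² = (1×0.0976)² = 0.00952;  (-2·δT/T)² = (-2×0.0114)² = 0.000517
δg/g = √(0.0100) = 0.100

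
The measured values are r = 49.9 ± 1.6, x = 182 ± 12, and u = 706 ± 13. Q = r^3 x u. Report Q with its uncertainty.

(1.60 ± 0.188) × 10^10

Each factor contributes (exponent × relative error)² to (δQ/Q)²:
  (3·δr/r)² = (3×0.0321)² = 0.00925;  (1·δx/x)² = (1×0.0659)² = 0.00435;  (1·δu/u)² = (1×0.0184)² = 0.000339
δQ/Q = √(0.0139) = 0.118
Q = 1.6e+10, so δQ = 0.118 × 1.6e+10 = 1.88e+09.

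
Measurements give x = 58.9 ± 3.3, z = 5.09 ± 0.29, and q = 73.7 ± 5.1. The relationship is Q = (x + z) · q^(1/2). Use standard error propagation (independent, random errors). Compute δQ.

Let u = x + z = 64.0. δu = √(δx² + δz²) = √(10.9 + 0.0841) = 3.31, so δu/u = 0.0518.
Q is then a monomial in u, q:
δQ/Q = √((δu/u)² + (½·δq/q)²) = √(0.00268 + 0.00120) = 0.0623
Q = 549, so δQ = 0.0623 × 549 = 34.2.

34.2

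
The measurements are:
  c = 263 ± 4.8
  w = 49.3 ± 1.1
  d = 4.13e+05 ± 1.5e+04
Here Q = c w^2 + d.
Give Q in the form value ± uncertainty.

(1.05 ± 0.0343) × 10^6

Let p = c·w^2 = 6.39e+05. δp/p = √((1·δc/c)² + (2·δw/w)²) = √(0.000333 + 0.00199) = 0.0482, so δp = 30800.
Q = p + d: δQ = √(δp² + δd²) = √(9.5e+08 + 2.25e+08) = 34300
Q = 1.05e+06.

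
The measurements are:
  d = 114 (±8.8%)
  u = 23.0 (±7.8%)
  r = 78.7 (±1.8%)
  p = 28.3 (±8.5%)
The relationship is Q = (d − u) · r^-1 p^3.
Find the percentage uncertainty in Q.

27.9%

Let w = d − u = 91.0. δw = √(δd² + δu²) = √(101 + 3.22) = 10.2, so δw/w = 0.112.
Q is then a monomial in w, r, p:
δQ/Q = √((δw/w)² + (-1·δr/r)² + (3·δp/p)²) = √(0.0125 + 0.000324 + 0.0650) = 0.279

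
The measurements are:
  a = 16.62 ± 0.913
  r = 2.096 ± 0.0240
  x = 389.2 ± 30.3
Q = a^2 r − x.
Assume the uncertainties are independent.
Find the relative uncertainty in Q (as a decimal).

0.373

Let p = a^2·r = 579.0. δp/p = √((2·δa/a)² + (1·δr/r)²) = √(0.0121 + 0.000131) = 0.110, so δp = 64.0.
Q = p − x: δQ = √(δp² + δx²) = √(4090 + 918) = 70.8
Q = 189.8, so δQ/Q = 70.8/189.8 = 0.373.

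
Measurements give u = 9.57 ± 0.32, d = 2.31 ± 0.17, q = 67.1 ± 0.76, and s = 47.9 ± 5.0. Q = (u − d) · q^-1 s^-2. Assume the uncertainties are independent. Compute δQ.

Let w = u − d = 7.26. δw = √(δu² + δd²) = √(0.102 + 0.0289) = 0.362, so δw/w = 0.0499.
Q is then a monomial in w, q, s:
δQ/Q = √((δw/w)² + (-1·δq/q)² + (-2·δs/s)²) = √(0.00249 + 0.000128 + 0.0436) = 0.215
Q = 4.72e-05, so δQ = 0.215 × 4.72e-05 = 1.01e-05.

1.01e-05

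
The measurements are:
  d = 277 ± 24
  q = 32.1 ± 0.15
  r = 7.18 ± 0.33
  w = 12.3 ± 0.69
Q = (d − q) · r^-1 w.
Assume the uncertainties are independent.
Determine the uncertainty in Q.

51.1

Let u = d − q = 245. δu = √(δd² + δq²) = √(576 + 0.0225) = 24.0, so δu/u = 0.0980.
Q is then a monomial in u, r, w:
δQ/Q = √((δu/u)² + (-1·δr/r)² + (1·δw/w)²) = √(0.00960 + 0.00211 + 0.00315) = 0.122
Q = 420, so δQ = 0.122 × 420 = 51.1.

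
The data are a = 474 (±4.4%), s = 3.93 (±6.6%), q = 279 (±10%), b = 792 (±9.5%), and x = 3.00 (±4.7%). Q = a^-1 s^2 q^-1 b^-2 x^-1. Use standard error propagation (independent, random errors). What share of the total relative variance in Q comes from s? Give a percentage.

25.7%

(δQ/Q)² = (-1·δa/a)² + (2·δs/s)² + (-1·δq/q)² + (-2·δb/b)² + (-1·δx/x)²
  a term: (-1×0.0440)² = 0.00194
  s term: (2×0.0660)² = 0.0174
  q term: (-1×0.100)² = 0.0100
  b term: (-2×0.0950)² = 0.0361
  x term: (-1×0.0470)² = 0.00221
Total = 0.0677. Share from s = 0.0174/0.0677 = 0.257.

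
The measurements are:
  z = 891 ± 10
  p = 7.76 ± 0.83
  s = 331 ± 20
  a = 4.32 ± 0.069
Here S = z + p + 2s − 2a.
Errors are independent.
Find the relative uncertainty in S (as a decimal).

Each term contributes (cᵢ δxᵢ)² to (δS)²:
  (δz)² = 100;  (δp)² = 0.689;  (2·δs)² = 1600;  (2·δa)² = 0.0190
δS = √(1700) = 41.2
S = 1550, so δS/S = 41.2/1550 = 0.0266.

0.0266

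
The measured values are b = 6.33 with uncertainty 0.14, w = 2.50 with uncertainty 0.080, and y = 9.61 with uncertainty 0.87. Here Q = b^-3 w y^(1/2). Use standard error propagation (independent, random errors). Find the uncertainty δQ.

Products/powers → add relative errors in quadrature, weighted by exponent:
  (-3·δb/b)² = (-3×0.0221)² = 0.00440;  (1·δw/w)² = (1×0.0320)² = 0.00102;  (½·δy/y)² = (0.5×0.0905)² = 0.00205
δQ/Q = √(0.00748) = 0.0865
Q = 0.0306, so δQ = 0.0865 × 0.0306 = 0.00264.

0.00264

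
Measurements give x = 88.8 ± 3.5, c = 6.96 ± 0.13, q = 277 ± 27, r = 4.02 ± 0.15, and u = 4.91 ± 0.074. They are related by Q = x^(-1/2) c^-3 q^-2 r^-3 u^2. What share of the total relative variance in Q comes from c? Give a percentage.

(δQ/Q)² = (−½·δx/x)² + (-3·δc/c)² + (-2·δq/q)² + (-3·δr/r)² + (2·δu/u)²
  x term: (-0.5×0.0394)² = 0.000388
  c term: (-3×0.0187)² = 0.00314
  q term: (-2×0.0975)² = 0.0380
  r term: (-3×0.0373)² = 0.0125
  u term: (2×0.0151)² = 0.000909
Total = 0.0550. Share from c = 0.00314/0.0550 = 0.0571.

5.71%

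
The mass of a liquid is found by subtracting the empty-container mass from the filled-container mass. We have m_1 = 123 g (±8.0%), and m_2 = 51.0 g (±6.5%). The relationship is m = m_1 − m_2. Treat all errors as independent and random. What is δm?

Absolute uncertainties add in quadrature for a linear combination:
  (δm_1)² = 96.8;  (δm_2)² = 11.0
δm = √(108) = 10.4 g

10.4 g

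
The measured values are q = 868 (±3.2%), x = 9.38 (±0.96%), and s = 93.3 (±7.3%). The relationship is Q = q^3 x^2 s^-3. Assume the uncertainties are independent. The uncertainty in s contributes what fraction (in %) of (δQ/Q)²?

(δQ/Q)² = (3·δq/q)² + (2·δx/x)² + (-3·δs/s)²
  q term: (3×0.0320)² = 0.00922
  x term: (2×0.00960)² = 0.000369
  s term: (-3×0.0730)² = 0.0480
Total = 0.0575. Share from s = 0.0480/0.0575 = 0.833.

83.3%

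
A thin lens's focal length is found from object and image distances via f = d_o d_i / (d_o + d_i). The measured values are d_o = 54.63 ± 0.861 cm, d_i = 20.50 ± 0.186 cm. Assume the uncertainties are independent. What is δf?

0.117 cm

∂f/∂d_o = (d_i/(d_o+d_i))² = 0.0745;  ∂f/∂d_i = (d_o/(d_o+d_i))² = 0.529
δf = √((∂f/∂d_o · δd_o)² + (∂f/∂d_i · δd_i)²) = √(0.00411 + 0.00967) = 0.117 cm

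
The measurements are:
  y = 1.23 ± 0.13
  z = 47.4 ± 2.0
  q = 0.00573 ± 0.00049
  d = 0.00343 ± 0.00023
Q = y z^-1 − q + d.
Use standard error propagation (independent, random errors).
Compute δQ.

0.00300

Let p = y·z^-1 = 0.0259. δp/p = √((1·δy/y)² + (-1·δz/z)²) = √(0.0112 + 0.00178) = 0.114, so δp = 0.00295.
Q = p − q + d: δQ = √(δp² + δq² + δd²) = √(8.72e-06 + 2.4e-07 + 5.29e-08) = 0.00300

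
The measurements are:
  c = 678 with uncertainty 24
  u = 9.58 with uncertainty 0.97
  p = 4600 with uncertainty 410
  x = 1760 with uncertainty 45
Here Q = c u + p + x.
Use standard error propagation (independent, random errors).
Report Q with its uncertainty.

Let w = c·u = 6500. δw/w = √((1·δc/c)² + (1·δu/u)²) = √(0.00125 + 0.0103) = 0.107, so δw = 697.
Q = w + p + x: δQ = √(δw² + δp² + δx²) = √(4.85e+05 + 1.68e+05 + 2020) = 810
Q = 12900.

12900 ± 810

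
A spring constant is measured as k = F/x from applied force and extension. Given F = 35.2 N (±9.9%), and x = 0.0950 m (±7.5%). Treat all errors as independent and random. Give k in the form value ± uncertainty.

Each factor contributes (exponent × relative error)² to (δk/k)²:
  (1·δF/F)² = (1×0.0990)² = 0.00980;  (-1·δx/x)² = (-1×0.0750)² = 0.00562
δk/k = √(0.0154) = 0.124
k = 371 N/m, so δk = 0.124 × 371 = 46.0 N/m.

371 ± 46.0 N/m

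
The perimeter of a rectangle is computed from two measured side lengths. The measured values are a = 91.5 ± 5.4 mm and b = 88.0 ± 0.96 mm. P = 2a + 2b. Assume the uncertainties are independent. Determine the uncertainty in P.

Absolute uncertainties add in quadrature for a linear combination:
  (2·δa)² = 117;  (2·δb)² = 3.69
δP = √(120) = 11.0 mm

11.0 mm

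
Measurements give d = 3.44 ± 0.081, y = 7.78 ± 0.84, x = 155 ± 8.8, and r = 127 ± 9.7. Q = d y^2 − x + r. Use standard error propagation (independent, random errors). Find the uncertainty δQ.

Let p = d·y^2 = 208. δp/p = √((1·δd/d)² + (2·δy/y)²) = √(0.000554 + 0.0466) = 0.217, so δp = 45.2.
Q = p − x + r: δQ = √(δp² + δx² + δr²) = √(2050 + 77.4 + 94.1) = 47.1

47.1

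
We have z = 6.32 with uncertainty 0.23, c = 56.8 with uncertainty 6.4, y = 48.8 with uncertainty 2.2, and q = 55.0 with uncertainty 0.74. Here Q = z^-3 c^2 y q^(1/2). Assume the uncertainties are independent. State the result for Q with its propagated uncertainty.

Q is a product of powers, so relative uncertainties combine in quadrature:
  (-3·δz/z)² = (-3×0.0364)² = 0.0119;  (2·δc/c)² = (2×0.113)² = 0.0508;  (1·δy/y)² = (1×0.0451)² = 0.00203;  (½·δq/q)² = (0.5×0.0135)² = 4.53e-05
δQ/Q = √(0.0648) = 0.255
Q = 4630, so δQ = 0.255 × 4630 = 1180.

4630 ± 1180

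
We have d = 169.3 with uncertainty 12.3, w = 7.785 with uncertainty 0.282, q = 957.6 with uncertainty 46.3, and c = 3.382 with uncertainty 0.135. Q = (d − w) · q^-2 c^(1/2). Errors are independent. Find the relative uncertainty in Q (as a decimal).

Let u = d − w = 161.5. δu = √(δd² + δw²) = √(151 + 0.0795) = 12.3, so δu/u = 0.0762.
Q is then a monomial in u, q, c:
δQ/Q = √((δu/u)² + (-2·δq/q)² + (½·δc/c)²) = √(0.00580 + 0.00935 + 0.000398) = 0.125

0.125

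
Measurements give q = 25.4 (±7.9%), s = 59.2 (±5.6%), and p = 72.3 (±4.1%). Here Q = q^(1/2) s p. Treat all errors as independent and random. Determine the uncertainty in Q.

Q is a product of powers, so relative uncertainties combine in quadrature:
  (½·δq/q)² = (0.5×0.0790)² = 0.00156;  (1·δs/s)² = (1×0.0560)² = 0.00314;  (1·δp/p)² = (1×0.0410)² = 0.00168
δQ/Q = √(0.00638) = 0.0799
Q = 21600, so δQ = 0.0799 × 21600 = 1720.

1720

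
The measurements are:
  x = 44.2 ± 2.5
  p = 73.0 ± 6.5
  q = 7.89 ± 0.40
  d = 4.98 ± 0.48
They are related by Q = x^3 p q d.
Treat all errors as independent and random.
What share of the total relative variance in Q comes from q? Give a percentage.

(δQ/Q)² = (3·δx/x)² + (1·δp/p)² + (1·δq/q)² + (1·δd/d)²
  x term: (3×0.0566)² = 0.0288
  p term: (1×0.0890)² = 0.00793
  q term: (1×0.0507)² = 0.00257
  d term: (1×0.0964)² = 0.00929
Total = 0.0486. Share from q = 0.00257/0.0486 = 0.0529.

5.29%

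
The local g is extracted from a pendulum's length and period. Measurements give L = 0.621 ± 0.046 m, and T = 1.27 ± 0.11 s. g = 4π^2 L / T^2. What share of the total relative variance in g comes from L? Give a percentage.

15.5%

(δg/g)² = (1·δL/L)² + (-2·δT/T)²
  L term: (1×0.0741)² = 0.00549
  T term: (-2×0.0866)² = 0.0300
Total = 0.0355. Share from L = 0.00549/0.0355 = 0.155.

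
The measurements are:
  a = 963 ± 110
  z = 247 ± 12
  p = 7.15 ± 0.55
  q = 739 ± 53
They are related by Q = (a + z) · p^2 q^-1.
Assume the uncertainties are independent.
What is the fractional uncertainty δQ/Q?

0.193

Let u = a + z = 1210. δu = √(δa² + δz²) = √(12100 + 144) = 111, so δu/u = 0.0914.
Q is then a monomial in u, p, q:
δQ/Q = √((δu/u)² + (2·δp/p)² + (-1·δq/q)²) = √(0.00836 + 0.0237 + 0.00514) = 0.193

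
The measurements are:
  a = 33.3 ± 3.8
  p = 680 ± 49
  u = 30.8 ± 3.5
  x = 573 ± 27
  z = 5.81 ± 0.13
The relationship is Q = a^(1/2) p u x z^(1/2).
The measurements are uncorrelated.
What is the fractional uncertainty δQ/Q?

0.154

Q is a product of powers, so relative uncertainties combine in quadrature:
  (½·δa/a)² = (0.5×0.114)² = 0.00326;  (1·δp/p)² = (1×0.0721)² = 0.00519;  (1·δu/u)² = (1×0.114)² = 0.0129;  (1·δx/x)² = (1×0.0471)² = 0.00222;  (½·δz/z)² = (0.5×0.0224)² = 0.000125
δQ/Q = √(0.0237) = 0.154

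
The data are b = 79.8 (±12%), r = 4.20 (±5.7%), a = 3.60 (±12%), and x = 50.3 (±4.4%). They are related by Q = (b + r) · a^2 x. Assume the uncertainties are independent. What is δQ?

14700

Let u = b + r = 84.0. δu = √(δb² + δr²) = √(91.7 + 0.0573) = 9.58, so δu/u = 0.114.
Q is then a monomial in u, a, x:
δQ/Q = √((δu/u)² + (2·δa/a)² + (1·δx/x)²) = √(0.0130 + 0.0576 + 0.00194) = 0.269
Q = 54800, so δQ = 0.269 × 54800 = 14700.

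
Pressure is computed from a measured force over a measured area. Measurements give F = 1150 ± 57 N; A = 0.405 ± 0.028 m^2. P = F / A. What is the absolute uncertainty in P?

242 Pa

Products/powers → add relative errors in quadrature, weighted by exponent:
  (1·δF/F)² = (1×0.0496)² = 0.00246;  (-1·δA/A)² = (-1×0.0691)² = 0.00478
δP/P = √(0.00724) = 0.0851
P = 2840 Pa, so δP = 0.0851 × 2840 = 242 Pa.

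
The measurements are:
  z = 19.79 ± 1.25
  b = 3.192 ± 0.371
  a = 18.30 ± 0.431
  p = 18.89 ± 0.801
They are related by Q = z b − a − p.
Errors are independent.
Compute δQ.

8.41

Let w = z·b = 63.17. δw/w = √((1·δz/z)² + (1·δb/b)²) = √(0.00399 + 0.0135) = 0.132, so δw = 8.36.
Q = w − a − p: δQ = √(δw² + δa² + δp²) = √(69.8 + 0.186 + 0.642) = 8.41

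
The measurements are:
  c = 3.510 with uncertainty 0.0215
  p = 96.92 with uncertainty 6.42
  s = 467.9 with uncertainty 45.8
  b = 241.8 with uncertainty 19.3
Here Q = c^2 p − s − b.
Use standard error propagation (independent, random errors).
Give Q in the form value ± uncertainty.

484.4 ± 94.6

Let w = c^2·p = 1194. δw/w = √((2·δc/c)² + (1·δp/p)²) = √(0.000150 + 0.00439) = 0.0674, so δw = 80.4.
Q = w − s − b: δQ = √(δw² + δs² + δb²) = √(6470 + 2100 + 372) = 94.6
Q = 484.4.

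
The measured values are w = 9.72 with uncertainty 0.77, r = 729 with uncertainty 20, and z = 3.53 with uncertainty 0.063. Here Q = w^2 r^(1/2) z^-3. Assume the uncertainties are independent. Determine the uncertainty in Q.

Q is a product of powers, so relative uncertainties combine in quadrature:
  (2·δw/w)² = (2×0.0792)² = 0.0251;  (½·δr/r)² = (0.5×0.0274)² = 0.000188;  (-3·δz/z)² = (-3×0.0178)² = 0.00287
δQ/Q = √(0.0282) = 0.168
Q = 58.0, so δQ = 0.168 × 58.0 = 9.73.

9.73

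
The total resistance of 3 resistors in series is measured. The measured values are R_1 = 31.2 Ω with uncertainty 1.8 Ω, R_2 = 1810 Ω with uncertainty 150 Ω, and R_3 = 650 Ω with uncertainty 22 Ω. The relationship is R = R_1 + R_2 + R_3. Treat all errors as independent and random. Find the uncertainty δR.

152 Ω

Each term contributes (cᵢ δxᵢ)² to (δR)²:
  (δR_1)² = 3.24;  (δR_2)² = 22500;  (δR_3)² = 484
δR = √(23000) = 152 Ω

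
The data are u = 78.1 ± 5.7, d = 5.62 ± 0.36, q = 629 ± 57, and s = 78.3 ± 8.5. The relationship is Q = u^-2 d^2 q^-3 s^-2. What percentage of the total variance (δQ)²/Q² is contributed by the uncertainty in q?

46.6%

(δQ/Q)² = (-2·δu/u)² + (2·δd/d)² + (-3·δq/q)² + (-2·δs/s)²
  u term: (-2×0.0730)² = 0.0213
  d term: (2×0.0641)² = 0.0164
  q term: (-3×0.0906)² = 0.0739
  s term: (-2×0.109)² = 0.0471
Total = 0.159. Share from q = 0.0739/0.159 = 0.466.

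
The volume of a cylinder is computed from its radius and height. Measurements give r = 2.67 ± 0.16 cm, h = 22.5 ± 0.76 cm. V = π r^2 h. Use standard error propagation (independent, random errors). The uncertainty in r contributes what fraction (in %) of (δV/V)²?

(δV/V)² = (2·δr/r)² + (1·δh/h)²
  r term: (2×0.0599)² = 0.0144
  h term: (1×0.0338)² = 0.00114
Total = 0.0155. Share from r = 0.0144/0.0155 = 0.926.

92.6%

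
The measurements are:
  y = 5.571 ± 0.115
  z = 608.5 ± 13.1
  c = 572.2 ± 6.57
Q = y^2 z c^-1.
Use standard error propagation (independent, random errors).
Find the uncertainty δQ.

Since Q is a product/quotient, work with relative uncertainties:
  (2·δy/y)² = (2×0.0206)² = 0.00170;  (1·δz/z)² = (1×0.0215)² = 0.000463;  (-1·δc/c)² = (-1×0.0115)² = 0.000132
δQ/Q = √(0.00230) = 0.0480
Q = 33.00, so δQ = 0.0480 × 33.00 = 1.58.

1.58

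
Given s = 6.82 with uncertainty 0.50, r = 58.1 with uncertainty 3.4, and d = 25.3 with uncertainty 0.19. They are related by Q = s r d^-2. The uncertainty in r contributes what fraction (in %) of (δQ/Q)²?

37.9%

(δQ/Q)² = (1·δs/s)² + (1·δr/r)² + (-2·δd/d)²
  s term: (1×0.0733)² = 0.00537
  r term: (1×0.0585)² = 0.00342
  d term: (-2×0.00751)² = 0.000226
Total = 0.00903. Share from r = 0.00342/0.00903 = 0.379.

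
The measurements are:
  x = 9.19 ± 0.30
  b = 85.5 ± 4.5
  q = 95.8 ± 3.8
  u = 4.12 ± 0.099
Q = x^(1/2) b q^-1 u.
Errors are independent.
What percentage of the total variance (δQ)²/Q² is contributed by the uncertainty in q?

30.3%

(δQ/Q)² = (½·δx/x)² + (1·δb/b)² + (-1·δq/q)² + (1·δu/u)²
  x term: (0.5×0.0326)² = 0.000266
  b term: (1×0.0526)² = 0.00277
  q term: (-1×0.0397)² = 0.00157
  u term: (1×0.0240)² = 0.000577
Total = 0.00519. Share from q = 0.00157/0.00519 = 0.303.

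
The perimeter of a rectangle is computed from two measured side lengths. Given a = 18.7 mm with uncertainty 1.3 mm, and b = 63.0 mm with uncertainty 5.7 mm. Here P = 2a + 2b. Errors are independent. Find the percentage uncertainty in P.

Each term contributes (cᵢ δxᵢ)² to (δP)²:
  (2·δa)² = 6.76;  (2·δb)² = 130
δP = √(137) = 11.7 mm
P = 163 mm, so δP/P = 11.7/163 = 0.0716.

7.16%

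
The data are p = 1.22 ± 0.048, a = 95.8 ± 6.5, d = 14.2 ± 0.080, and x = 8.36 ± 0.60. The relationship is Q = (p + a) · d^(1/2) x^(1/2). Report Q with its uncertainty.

1060 ± 80.4

Let u = p + a = 97.0. δu = √(δp² + δa²) = √(0.00230 + 42.2) = 6.50, so δu/u = 0.0670.
Q is then a monomial in u, d, x:
δQ/Q = √((δu/u)² + (½·δd/d)² + (½·δx/x)²) = √(0.00449 + 7.93e-06 + 0.00129) = 0.0761
Q = 1060, so δQ = 0.0761 × 1060 = 80.4.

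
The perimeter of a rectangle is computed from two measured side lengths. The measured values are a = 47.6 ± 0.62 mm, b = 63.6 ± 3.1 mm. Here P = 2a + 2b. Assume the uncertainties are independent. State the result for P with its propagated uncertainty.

For a sum/difference, combine absolute errors in quadrature:
  (2·δa)² = 1.54;  (2·δb)² = 38.4
δP = √(40.0) = 6.32 mm
P = 222 mm.

222 ± 6.32 mm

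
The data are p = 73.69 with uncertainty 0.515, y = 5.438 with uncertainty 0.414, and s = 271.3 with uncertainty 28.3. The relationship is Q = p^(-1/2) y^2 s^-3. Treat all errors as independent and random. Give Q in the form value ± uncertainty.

Q is a product of powers, so relative uncertainties combine in quadrature:
  (−½·δp/p)² = (-0.5×0.00699)² = 1.22e-05;  (2·δy/y)² = (2×0.0761)² = 0.0232;  (-3·δs/s)² = (-3×0.104)² = 0.0979
δQ/Q = √(0.121) = 0.348
Q = 1.725e-07, so δQ = 0.348 × 1.725e-07 = 6e-08.

(1.725 ± 0.600) × 10^-7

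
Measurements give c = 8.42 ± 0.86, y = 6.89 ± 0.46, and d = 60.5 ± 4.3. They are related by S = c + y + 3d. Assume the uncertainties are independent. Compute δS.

Each term contributes (cᵢ δxᵢ)² to (δS)²:
  (δc)² = 0.740;  (δy)² = 0.212;  (3·δd)² = 166
δS = √(167) = 12.9

12.9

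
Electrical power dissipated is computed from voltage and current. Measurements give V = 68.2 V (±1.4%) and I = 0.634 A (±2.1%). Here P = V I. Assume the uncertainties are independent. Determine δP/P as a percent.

Relative error in a monomial: (δP/P)² = Σ (nᵢ · δxᵢ/xᵢ)².
  (1·δV/V)² = (1×0.0140)² = 0.000196;  (1·δI/I)² = (1×0.0210)² = 0.000441
δP/P = √(0.000637) = 0.0252

2.52%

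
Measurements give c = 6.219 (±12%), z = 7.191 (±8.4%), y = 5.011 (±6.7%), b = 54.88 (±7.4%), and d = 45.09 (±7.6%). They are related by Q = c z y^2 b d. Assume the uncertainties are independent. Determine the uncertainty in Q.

6.25e+05

For a monomial Q ∝ c, z, y^2, b, d, fractional errors add in quadrature:
  (1·δc/c)² = (1×0.120)² = 0.0144;  (1·δz/z)² = (1×0.0840)² = 0.00706;  (2·δy/y)² = (2×0.0670)² = 0.0180;  (1·δb/b)² = (1×0.0740)² = 0.00548;  (1·δd/d)² = (1×0.0760)² = 0.00578
δQ/Q = √(0.0507) = 0.225
Q = 2.779e+06, so δQ = 0.225 × 2.779e+06 = 6.25e+05.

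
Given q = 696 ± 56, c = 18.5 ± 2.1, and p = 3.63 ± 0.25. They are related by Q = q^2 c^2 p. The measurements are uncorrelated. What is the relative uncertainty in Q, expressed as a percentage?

Relative error in a monomial: (δQ/Q)² = Σ (nᵢ · δxᵢ/xᵢ)².
  (2·δq/q)² = (2×0.0805)² = 0.0259;  (2·δc/c)² = (2×0.114)² = 0.0515;  (1·δp/p)² = (1×0.0689)² = 0.00474
δQ/Q = √(0.0822) = 0.287

28.7%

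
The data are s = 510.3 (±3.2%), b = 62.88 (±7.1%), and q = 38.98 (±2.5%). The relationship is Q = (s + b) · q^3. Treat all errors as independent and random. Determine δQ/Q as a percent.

8.06%

Let u = s + b = 573.2. δu = √(δs² + δb²) = √(267 + 19.9) = 16.9, so δu/u = 0.0295.
Q is then a monomial in u, q:
δQ/Q = √((δu/u)² + (3·δq/q)²) = √(0.000872 + 0.00563) = 0.0806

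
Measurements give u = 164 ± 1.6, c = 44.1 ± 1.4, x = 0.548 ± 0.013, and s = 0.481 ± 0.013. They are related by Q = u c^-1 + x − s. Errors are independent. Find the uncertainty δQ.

0.125

Let p = u·c^-1 = 3.72. δp/p = √((1·δu/u)² + (-1·δc/c)²) = √(9.52e-05 + 0.00101) = 0.0332, so δp = 0.124.
Q = p + x − s: δQ = √(δp² + δx² + δs²) = √(0.0153 + 0.000169 + 0.000169) = 0.125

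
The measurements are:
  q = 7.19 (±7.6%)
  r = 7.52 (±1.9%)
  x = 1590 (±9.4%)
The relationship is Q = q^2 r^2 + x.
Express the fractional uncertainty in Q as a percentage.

10.7%

Let p = q^2·r^2 = 2920. δp/p = √((2·δq/q)² + (2·δr/r)²) = √(0.0231 + 0.00144) = 0.157, so δp = 458.
Q = p + x: δQ = √(δp² + δx²) = √(2.1e+05 + 22300) = 482
Q = 4510, so δQ/Q = 482/4510 = 0.107.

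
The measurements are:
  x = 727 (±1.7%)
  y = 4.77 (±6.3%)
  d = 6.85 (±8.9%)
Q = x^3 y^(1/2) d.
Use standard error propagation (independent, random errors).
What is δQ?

Relative error in a monomial: (δQ/Q)² = Σ (nᵢ · δxᵢ/xᵢ)².
  (3·δx/x)² = (3×0.0170)² = 0.00260;  (½·δy/y)² = (0.5×0.0630)² = 0.000992;  (1·δd/d)² = (1×0.0890)² = 0.00792
δQ/Q = √(0.0115) = 0.107
Q = 5.75e+09, so δQ = 0.107 × 5.75e+09 = 6.17e+08.

6.17e+08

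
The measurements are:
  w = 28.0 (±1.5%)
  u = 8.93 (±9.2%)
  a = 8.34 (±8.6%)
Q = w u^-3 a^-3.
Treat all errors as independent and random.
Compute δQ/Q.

0.378

Relative error in a monomial: (δQ/Q)² = Σ (nᵢ · δxᵢ/xᵢ)².
  (1·δw/w)² = (1×0.0150)² = 0.000225;  (-3·δu/u)² = (-3×0.0920)² = 0.0762;  (-3·δa/a)² = (-3×0.0860)² = 0.0666
δQ/Q = √(0.143) = 0.378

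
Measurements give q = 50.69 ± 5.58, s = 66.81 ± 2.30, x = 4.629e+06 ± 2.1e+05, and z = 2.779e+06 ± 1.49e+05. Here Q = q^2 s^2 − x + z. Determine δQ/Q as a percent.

27.6%

Let p = q^2·s^2 = 1.147e+07. δp/p = √((2·δq/q)² + (2·δs/s)²) = √(0.0485 + 0.00474) = 0.231, so δp = 2.65e+06.
Q = p − x + z: δQ = √(δp² + δx² + δz²) = √(7e+12 + 4.41e+10 + 2.22e+10) = 2.66e+06
Q = 9.619e+06, so δQ/Q = 2.66e+06/9.619e+06 = 0.276.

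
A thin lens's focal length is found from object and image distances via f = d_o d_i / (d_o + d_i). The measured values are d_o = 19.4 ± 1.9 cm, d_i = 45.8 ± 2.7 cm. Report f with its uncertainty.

∂f/∂d_o = (d_i/(d_o+d_i))² = 0.493;  ∂f/∂d_i = (d_o/(d_o+d_i))² = 0.0885
δf = √((∂f/∂d_o · δd_o)² + (∂f/∂d_i · δd_i)²) = √(0.879 + 0.0571) = 0.968 cm
f = 13.6 cm.

13.6 ± 0.968 cm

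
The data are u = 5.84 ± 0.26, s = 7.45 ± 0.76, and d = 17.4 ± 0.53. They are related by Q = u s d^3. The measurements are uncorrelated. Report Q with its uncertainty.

(2.29 ± 0.330) × 10^5

Relative error in a monomial: (δQ/Q)² = Σ (nᵢ · δxᵢ/xᵢ)².
  (1·δu/u)² = (1×0.0445)² = 0.00198;  (1·δs/s)² = (1×0.102)² = 0.0104;  (3·δd/d)² = (3×0.0305)² = 0.00835
δQ/Q = √(0.0207) = 0.144
Q = 2.29e+05, so δQ = 0.144 × 2.29e+05 = 33000.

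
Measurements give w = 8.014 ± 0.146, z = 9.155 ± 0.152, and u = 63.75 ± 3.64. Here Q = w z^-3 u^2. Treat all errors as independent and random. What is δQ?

Products/powers → add relative errors in quadrature, weighted by exponent:
  (1·δw/w)² = (1×0.0182)² = 0.000332;  (-3·δz/z)² = (-3×0.0166)² = 0.00248;  (2·δu/u)² = (2×0.0571)² = 0.0130
δQ/Q = √(0.0159) = 0.126
Q = 42.45, so δQ = 0.126 × 42.45 = 5.34.

5.34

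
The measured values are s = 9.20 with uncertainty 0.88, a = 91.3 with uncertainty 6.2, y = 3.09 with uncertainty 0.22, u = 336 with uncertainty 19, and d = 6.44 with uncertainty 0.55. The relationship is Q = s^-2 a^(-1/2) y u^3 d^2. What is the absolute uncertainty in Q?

Since Q is a product/quotient, work with relative uncertainties:
  (-2·δs/s)² = (-2×0.0957)² = 0.0366;  (−½·δa/a)² = (-0.5×0.0679)² = 0.00115;  (1·δy/y)² = (1×0.0712)² = 0.00507;  (3·δu/u)² = (3×0.0565)² = 0.0288;  (2·δd/d)² = (2×0.0854)² = 0.0292
δQ/Q = √(0.101) = 0.317
Q = 6.01e+06, so δQ = 0.317 × 6.01e+06 = 1.91e+06.

1.91e+06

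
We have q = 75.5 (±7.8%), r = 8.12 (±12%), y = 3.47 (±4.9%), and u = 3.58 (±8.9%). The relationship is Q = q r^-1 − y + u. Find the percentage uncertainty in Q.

Let p = q·r^-1 = 9.30. δp/p = √((1·δq/q)² + (-1·δr/r)²) = √(0.00608 + 0.0144) = 0.143, so δp = 1.33.
Q = p − y + u: δQ = √(δp² + δy² + δu²) = √(1.77 + 0.0289 + 0.102) = 1.38
Q = 9.41, so δQ/Q = 1.38/9.41 = 0.147.

14.7%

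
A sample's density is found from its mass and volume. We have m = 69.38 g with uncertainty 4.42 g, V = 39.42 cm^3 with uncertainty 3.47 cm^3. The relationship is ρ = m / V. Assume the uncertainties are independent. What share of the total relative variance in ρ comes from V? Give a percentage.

65.6%

(δρ/ρ)² = (1·δm/m)² + (-1·δV/V)²
  m term: (1×0.0637)² = 0.00406
  V term: (-1×0.0880)² = 0.00775
Total = 0.0118. Share from V = 0.00775/0.0118 = 0.656.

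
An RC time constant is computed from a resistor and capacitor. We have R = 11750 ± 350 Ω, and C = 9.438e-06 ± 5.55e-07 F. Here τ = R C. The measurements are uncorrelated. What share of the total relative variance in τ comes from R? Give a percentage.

(δτ/τ)² = (1·δR/R)² + (1·δC/C)²
  R term: (1×0.0298)² = 0.000887
  C term: (1×0.0588)² = 0.00346
Total = 0.00435. Share from R = 0.000887/0.00435 = 0.204.

20.4%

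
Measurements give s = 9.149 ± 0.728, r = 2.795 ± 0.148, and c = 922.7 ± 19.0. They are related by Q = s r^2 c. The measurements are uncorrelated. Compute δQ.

For a monomial Q ∝ s, r^2, c, fractional errors add in quadrature:
  (1·δs/s)² = (1×0.0796)² = 0.00633;  (2·δr/r)² = (2×0.0530)² = 0.0112;  (1·δc/c)² = (1×0.0206)² = 0.000424
δQ/Q = √(0.0180) = 0.134
Q = 65950, so δQ = 0.134 × 65950 = 8840.

8840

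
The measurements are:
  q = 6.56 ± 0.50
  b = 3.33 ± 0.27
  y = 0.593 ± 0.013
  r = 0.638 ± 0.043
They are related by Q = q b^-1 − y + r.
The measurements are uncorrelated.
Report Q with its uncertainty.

2.01 ± 0.224

Let p = q·b^-1 = 1.97. δp/p = √((1·δq/q)² + (-1·δb/b)²) = √(0.00581 + 0.00657) = 0.111, so δp = 0.219.
Q = p − y + r: δQ = √(δp² + δy² + δr²) = √(0.0481 + 0.000169 + 0.00185) = 0.224
Q = 2.01.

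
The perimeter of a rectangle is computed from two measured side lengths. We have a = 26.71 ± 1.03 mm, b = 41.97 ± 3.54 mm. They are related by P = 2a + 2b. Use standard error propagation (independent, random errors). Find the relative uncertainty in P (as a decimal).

0.0537

For a sum/difference, combine absolute errors in quadrature:
  (2·δa)² = 4.24;  (2·δb)² = 50.1
δP = √(54.4) = 7.37 mm
P = 137.4 mm, so δP/P = 7.37/137.4 = 0.0537.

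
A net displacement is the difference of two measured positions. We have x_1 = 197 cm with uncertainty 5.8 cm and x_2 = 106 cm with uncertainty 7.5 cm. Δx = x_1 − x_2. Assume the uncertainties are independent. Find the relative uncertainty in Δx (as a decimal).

0.104

Δx is a linear combination, so absolute uncertainties add in quadrature:
  (δx_1)² = 33.6;  (δx_2)² = 56.2
δΔx = √(89.9) = 9.48 cm
Δx = 91.0 cm, so δΔx/Δx = 9.48/91.0 = 0.104.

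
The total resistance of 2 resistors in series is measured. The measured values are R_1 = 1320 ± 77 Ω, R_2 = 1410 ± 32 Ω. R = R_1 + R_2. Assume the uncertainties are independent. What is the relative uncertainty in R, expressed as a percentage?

3.05%

For a sum/difference, combine absolute errors in quadrature:
  (δR_1)² = 5930;  (δR_2)² = 1020
δR = √(6950) = 83.4 Ω
R = 2730 Ω, so δR/R = 83.4/2730 = 0.0305.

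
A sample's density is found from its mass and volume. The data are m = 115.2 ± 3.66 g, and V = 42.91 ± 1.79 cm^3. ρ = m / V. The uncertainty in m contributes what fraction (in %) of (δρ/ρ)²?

36.7%

(δρ/ρ)² = (1·δm/m)² + (-1·δV/V)²
  m term: (1×0.0318)² = 0.00101
  V term: (-1×0.0417)² = 0.00174
Total = 0.00275. Share from m = 0.00101/0.00275 = 0.367.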